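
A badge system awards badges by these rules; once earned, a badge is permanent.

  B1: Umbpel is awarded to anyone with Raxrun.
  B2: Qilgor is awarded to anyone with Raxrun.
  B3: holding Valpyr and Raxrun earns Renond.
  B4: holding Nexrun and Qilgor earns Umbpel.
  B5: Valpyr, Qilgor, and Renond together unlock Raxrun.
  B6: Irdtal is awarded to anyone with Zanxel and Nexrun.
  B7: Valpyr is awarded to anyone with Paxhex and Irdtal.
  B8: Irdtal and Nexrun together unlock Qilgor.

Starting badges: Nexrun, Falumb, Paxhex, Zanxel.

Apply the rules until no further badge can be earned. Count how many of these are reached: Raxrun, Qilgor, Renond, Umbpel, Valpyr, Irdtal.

4

With Zanxel and Nexrun, Irdtal is earned (B6).
With Paxhex and Irdtal, Valpyr is earned (B7).
With Irdtal and Nexrun, Qilgor is earned (B8).
With Nexrun and Qilgor, Umbpel is earned (B4).
Raxrun would need Valpyr, Qilgor, and Renond (B5), but Renond is never earned.
Qilgor: reached.
Renond would need Valpyr and Raxrun (B3), but Raxrun is never earned.
Umbpel: reached.
Valpyr: reached.
Irdtal: reached.
Reached: Qilgor, Umbpel, Valpyr, and Irdtal — 4 of the 6.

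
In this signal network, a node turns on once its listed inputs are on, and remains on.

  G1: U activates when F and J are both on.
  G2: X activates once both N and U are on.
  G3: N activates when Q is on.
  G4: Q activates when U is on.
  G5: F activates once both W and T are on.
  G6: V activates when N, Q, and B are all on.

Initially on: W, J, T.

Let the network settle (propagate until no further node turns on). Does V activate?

V would need N, Q, and B (G6), but B never turns on.

No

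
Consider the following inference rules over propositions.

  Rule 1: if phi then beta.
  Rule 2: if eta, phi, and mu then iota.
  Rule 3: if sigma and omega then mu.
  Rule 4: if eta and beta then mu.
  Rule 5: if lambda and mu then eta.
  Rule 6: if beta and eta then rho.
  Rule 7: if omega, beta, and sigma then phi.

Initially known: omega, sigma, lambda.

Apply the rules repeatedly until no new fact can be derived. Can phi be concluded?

No

phi would need omega, beta, and sigma (Rule 7), but beta is never established.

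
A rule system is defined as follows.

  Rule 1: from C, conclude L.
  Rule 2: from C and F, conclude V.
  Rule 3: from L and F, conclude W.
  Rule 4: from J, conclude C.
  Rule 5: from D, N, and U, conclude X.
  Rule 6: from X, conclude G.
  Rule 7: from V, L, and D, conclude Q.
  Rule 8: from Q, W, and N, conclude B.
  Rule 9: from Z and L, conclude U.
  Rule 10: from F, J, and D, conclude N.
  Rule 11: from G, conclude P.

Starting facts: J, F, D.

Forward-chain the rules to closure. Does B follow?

From F, J, and D, Rule 10 gives N.
From J, Rule 4 gives C.
C and F hold, so V follows (Rule 2).
From C, Rule 1 gives L.
From L and F, Rule 3 gives W.
From V, L, and D, Rule 7 gives Q.
From Q, W, and N, Rule 8 gives B.

Yes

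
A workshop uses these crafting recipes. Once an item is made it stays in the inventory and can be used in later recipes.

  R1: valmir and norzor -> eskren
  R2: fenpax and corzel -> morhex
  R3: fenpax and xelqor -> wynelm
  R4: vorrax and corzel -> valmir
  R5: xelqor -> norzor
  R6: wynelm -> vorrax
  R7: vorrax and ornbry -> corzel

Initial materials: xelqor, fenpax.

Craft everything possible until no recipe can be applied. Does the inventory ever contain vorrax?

Yes

fenpax and xelqor -> wynelm (R3).
Using R6, wynelm makes vorrax.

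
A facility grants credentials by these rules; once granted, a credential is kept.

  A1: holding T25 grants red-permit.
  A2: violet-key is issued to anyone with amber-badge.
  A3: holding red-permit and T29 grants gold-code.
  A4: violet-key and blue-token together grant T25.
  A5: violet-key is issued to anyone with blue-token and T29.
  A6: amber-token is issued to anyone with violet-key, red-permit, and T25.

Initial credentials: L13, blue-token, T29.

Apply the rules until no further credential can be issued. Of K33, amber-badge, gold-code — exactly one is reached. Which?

gold-code

Holding blue-token and T29 grants violet-key (A5).
Holding violet-key and blue-token grants T25 (A4).
Holding T25 grants red-permit (A1).
Holding red-permit and T29 grants gold-code (A3).
No rule produces K33, and it is not given. No rule produces amber-badge, and it is not given.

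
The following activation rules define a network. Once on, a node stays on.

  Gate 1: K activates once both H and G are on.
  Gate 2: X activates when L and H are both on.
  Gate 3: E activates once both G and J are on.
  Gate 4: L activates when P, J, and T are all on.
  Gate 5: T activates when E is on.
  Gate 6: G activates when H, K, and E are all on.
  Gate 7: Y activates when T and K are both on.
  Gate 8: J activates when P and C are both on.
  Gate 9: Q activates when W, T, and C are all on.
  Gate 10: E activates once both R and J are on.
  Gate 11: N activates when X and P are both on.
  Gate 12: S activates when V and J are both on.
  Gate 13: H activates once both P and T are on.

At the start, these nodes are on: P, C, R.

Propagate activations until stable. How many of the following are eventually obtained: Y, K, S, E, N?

P and C are on, so J activates (Gate 8).
R and J are on, so E activates (Gate 10).
E is on, so T activates (Gate 5).
P and T are on, so H activates (Gate 13).
P, J, and T are on, so L activates (Gate 4).
L and H are on, so X activates (Gate 2).
X and P are on, so N activates (Gate 11).
Y would need T and K (Gate 7), but K never turns on.
K would need H and G (Gate 1), but G never turns on.
S would need V and J (Gate 12), but V never turns on.
E: reached.
N: reached.
Reached: E and N — 2 of the 5.

2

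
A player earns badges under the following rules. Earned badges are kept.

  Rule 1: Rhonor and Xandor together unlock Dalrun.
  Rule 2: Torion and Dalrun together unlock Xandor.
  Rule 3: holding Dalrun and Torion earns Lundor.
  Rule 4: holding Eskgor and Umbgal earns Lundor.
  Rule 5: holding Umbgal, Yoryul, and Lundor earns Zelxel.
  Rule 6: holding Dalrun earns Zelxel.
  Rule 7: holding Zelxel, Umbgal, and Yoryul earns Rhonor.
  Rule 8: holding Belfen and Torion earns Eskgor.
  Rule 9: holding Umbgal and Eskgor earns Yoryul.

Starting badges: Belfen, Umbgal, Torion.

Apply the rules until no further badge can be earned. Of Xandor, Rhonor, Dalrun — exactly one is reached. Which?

With Belfen and Torion, Eskgor is earned (Rule 8).
With Eskgor and Umbgal, Lundor is earned (Rule 4).
With Umbgal and Eskgor, Yoryul is earned (Rule 9).
With Umbgal, Yoryul, and Lundor, Zelxel is earned (Rule 5).
With Zelxel, Umbgal, and Yoryul, Rhonor is earned (Rule 7).
Dalrun would need Rhonor and Xandor (Rule 1), but Xandor is never earned. Xandor would need Torion and Dalrun (Rule 2), but Dalrun is never earned.

Rhonor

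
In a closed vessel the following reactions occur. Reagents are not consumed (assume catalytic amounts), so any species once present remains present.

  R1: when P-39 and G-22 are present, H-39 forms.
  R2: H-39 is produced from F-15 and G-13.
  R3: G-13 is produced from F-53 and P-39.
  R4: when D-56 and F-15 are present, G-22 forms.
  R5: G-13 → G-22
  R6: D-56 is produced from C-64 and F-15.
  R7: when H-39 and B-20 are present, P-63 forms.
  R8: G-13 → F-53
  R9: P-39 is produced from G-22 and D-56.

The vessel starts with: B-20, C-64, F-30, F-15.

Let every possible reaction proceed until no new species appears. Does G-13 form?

No

G-13 would need F-53 and P-39 (R3), but F-53 never forms.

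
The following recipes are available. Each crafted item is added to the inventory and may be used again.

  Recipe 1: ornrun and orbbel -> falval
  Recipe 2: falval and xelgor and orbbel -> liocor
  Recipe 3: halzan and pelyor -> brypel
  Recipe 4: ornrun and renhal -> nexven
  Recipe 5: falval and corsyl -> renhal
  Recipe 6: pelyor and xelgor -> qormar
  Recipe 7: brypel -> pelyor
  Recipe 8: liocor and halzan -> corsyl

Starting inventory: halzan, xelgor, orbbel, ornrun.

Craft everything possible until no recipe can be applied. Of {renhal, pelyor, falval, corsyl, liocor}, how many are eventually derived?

4

Using Recipe 1, ornrun and orbbel make falval.
falval and xelgor and orbbel -> liocor (Recipe 2).
Using Recipe 8, liocor and halzan make corsyl.
Using Recipe 5, falval and corsyl make renhal.
renhal: reached.
pelyor would need brypel (Recipe 7), but brypel is never obtained.
falval: reached.
corsyl: reached.
liocor: reached.
Reached: renhal, falval, corsyl, and liocor — 4 of the 5.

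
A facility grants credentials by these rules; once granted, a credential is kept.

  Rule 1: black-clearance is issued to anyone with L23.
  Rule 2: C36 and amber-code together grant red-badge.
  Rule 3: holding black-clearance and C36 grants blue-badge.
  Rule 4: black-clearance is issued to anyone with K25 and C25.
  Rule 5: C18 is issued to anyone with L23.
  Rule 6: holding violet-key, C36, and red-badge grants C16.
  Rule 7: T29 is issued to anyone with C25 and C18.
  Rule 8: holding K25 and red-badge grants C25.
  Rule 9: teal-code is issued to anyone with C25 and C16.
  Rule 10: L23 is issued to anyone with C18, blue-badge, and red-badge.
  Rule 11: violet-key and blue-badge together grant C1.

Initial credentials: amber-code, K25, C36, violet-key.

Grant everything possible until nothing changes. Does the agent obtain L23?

L23 would need C18, blue-badge, and red-badge (Rule 10), but C18 is never granted.

No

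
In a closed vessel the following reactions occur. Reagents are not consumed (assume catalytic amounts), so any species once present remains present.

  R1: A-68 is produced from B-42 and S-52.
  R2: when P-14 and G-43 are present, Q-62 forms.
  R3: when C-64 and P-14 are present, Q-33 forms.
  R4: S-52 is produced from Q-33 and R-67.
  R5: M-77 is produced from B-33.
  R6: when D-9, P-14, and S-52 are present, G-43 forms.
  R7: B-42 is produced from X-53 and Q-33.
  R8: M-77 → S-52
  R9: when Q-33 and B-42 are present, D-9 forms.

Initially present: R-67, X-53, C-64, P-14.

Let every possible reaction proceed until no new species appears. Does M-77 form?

M-77 would need B-33 (R5), but B-33 never forms.

No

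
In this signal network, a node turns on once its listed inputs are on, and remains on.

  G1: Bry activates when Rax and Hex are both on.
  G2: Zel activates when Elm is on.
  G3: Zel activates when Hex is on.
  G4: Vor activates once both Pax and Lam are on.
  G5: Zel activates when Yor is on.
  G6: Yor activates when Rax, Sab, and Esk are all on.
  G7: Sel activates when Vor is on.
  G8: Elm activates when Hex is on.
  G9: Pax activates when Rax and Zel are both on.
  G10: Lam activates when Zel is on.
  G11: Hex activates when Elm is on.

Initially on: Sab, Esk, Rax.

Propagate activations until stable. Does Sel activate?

Yes

Rax, Sab, and Esk are on, so Yor activates (G6).
G5: Yor on → Zel on.
Zel is on, so Lam activates (G10).
Rax and Zel are on, so Pax activates (G9).
G4: Pax and Lam on → Vor on.
Vor is on, so Sel activates (G7).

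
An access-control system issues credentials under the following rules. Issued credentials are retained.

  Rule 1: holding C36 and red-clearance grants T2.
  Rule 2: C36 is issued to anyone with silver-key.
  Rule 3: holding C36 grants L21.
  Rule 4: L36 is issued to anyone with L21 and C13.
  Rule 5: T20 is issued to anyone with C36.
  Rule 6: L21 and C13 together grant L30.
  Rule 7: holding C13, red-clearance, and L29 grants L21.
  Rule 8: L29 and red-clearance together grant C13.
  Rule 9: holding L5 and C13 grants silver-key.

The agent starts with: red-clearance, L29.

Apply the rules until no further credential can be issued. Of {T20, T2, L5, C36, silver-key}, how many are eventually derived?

0

T20 would need C36 (Rule 5), but C36 is never granted.
T2 would need C36 and red-clearance (Rule 1), but C36 is never granted.
No rule produces L5, and it is not given.
C36 would need silver-key (Rule 2), but silver-key is never granted.
silver-key would need L5 and C13 (Rule 9), but L5 is never granted.
None of the 5 are reached.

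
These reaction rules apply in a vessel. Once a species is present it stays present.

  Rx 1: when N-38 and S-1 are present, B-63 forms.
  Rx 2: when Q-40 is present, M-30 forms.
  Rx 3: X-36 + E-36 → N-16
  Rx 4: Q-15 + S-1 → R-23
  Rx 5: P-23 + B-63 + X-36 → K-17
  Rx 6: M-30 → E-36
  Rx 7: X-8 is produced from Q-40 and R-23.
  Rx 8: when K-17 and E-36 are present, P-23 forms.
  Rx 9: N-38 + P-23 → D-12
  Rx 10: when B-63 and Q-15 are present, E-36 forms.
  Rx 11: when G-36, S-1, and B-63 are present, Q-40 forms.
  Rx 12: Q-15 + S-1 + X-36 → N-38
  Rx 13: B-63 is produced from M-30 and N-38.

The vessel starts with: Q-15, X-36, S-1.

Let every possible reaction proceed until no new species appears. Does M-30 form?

No

M-30 would need Q-40 (Rx 2), but Q-40 never forms.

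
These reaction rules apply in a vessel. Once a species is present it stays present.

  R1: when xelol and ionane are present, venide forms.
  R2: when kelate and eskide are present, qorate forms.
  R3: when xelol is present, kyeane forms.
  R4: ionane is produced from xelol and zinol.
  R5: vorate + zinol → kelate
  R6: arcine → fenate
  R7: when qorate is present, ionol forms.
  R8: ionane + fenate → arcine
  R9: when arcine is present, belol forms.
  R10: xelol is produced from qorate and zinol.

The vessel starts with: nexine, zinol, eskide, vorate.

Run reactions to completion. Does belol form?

belol would need arcine (R9), but arcine never forms.

No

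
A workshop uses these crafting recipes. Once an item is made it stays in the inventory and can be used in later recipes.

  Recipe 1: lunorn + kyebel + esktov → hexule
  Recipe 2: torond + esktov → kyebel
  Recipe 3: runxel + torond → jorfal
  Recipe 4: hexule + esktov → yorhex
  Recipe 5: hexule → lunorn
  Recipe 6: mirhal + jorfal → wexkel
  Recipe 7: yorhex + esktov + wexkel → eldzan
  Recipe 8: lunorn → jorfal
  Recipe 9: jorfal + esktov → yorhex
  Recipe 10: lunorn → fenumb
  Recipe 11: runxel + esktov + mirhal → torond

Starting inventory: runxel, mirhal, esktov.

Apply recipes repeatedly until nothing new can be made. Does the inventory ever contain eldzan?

Using Recipe 11, runxel, esktov, and mirhal make torond.
runxel + torond → jorfal (Recipe 3).
Using Recipe 9, jorfal and esktov make yorhex.
Using Recipe 6, mirhal and jorfal make wexkel.
yorhex + esktov + wexkel → eldzan (Recipe 7).

Yes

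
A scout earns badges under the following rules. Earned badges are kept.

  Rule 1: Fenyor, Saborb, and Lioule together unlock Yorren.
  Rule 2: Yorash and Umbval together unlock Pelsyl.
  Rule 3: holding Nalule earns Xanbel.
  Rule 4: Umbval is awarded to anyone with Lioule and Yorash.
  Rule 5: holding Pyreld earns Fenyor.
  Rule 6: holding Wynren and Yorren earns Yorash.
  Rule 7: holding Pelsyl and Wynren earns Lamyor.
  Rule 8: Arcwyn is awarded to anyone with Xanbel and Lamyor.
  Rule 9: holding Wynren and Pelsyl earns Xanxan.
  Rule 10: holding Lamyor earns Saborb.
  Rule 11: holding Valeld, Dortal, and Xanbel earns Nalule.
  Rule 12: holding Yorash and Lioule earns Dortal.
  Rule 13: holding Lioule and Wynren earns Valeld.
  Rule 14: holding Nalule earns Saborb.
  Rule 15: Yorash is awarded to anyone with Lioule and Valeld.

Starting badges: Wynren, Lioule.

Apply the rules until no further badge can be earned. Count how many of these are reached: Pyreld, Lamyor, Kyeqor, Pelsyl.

2

With Lioule and Wynren, Valeld is earned (Rule 13).
With Lioule and Valeld, Yorash is earned (Rule 15).
With Lioule and Yorash, Umbval is earned (Rule 4).
With Yorash and Umbval, Pelsyl is earned (Rule 2).
With Pelsyl and Wynren, Lamyor is earned (Rule 7).
No rule produces Pyreld, and it is not given.
Lamyor: reached.
No rule produces Kyeqor, and it is not given.
Pelsyl: reached.
Reached: Lamyor and Pelsyl — 2 of the 4.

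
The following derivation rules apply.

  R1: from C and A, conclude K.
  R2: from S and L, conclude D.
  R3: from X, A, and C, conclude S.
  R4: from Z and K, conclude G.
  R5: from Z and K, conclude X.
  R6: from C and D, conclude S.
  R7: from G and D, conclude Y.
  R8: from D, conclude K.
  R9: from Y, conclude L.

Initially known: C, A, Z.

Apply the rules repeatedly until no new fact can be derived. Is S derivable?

From C and A, R1 gives K.
Z and K hold, so X follows (R5).
From X, A, and C, R3 gives S.

Yes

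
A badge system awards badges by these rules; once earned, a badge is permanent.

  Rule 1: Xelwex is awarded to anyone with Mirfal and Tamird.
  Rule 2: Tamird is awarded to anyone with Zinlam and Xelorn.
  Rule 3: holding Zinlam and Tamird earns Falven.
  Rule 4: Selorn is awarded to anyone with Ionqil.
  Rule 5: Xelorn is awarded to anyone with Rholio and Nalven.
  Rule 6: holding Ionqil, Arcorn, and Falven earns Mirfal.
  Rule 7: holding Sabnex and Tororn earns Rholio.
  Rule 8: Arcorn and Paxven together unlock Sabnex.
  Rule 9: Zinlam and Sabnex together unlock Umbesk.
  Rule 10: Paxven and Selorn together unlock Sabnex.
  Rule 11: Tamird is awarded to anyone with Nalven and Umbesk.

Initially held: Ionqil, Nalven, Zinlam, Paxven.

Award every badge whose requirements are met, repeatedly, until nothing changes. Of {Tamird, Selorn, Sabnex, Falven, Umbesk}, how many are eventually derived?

5

With Ionqil, Selorn is earned (Rule 4).
With Paxven and Selorn, Sabnex is earned (Rule 10).
With Zinlam and Sabnex, Umbesk is earned (Rule 9).
With Nalven and Umbesk, Tamird is earned (Rule 11).
With Zinlam and Tamird, Falven is earned (Rule 3).
Tamird: reached.
Selorn: reached.
Sabnex: reached.
Falven: reached.
Umbesk: reached.
All 5 are reached.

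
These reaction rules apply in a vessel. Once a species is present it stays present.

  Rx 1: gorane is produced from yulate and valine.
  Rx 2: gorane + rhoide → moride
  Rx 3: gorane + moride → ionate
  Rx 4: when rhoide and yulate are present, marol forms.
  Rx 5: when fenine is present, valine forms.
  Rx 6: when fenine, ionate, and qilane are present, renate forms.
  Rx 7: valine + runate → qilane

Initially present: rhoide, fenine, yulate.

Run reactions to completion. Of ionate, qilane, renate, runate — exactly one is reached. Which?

fenine present → valine forms (Rx 5).
yulate and valine present → gorane forms (Rx 1).
gorane and rhoide present → moride forms (Rx 2).
gorane and moride present → ionate forms (Rx 3).
qilane would need valine and runate (Rx 7), but runate never forms. renate would need fenine, ionate, and qilane (Rx 6), but qilane never forms. No rule produces runate, and it is not given.

ionate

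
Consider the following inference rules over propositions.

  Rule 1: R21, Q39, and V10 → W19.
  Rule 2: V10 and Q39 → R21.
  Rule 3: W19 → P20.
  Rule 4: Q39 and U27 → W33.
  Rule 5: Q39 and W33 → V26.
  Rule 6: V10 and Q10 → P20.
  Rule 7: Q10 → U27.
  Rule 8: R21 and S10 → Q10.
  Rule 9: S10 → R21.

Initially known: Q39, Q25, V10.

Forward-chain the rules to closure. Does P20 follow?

Yes

V10 and Q39 hold, so R21 follows (Rule 2).
R21, Q39, and V10 hold, so W19 follows (Rule 1).
From W19, Rule 3 gives P20.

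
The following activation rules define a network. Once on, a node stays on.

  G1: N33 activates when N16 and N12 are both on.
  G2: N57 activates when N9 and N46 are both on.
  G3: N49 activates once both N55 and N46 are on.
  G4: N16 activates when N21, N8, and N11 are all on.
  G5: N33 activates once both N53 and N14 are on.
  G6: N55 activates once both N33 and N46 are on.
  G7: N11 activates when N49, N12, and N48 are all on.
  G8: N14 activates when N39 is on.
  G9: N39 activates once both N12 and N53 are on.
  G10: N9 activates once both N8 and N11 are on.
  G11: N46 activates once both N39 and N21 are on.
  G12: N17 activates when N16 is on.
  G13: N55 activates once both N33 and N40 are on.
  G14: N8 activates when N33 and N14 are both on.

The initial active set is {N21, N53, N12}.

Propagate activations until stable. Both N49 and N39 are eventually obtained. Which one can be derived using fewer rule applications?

N39: G9: N12 and N53 on → N39 on. [1 rule application]
N49: G9: N12 and N53 on → N39 on. G11: N39 and N21 on → N46 on. G8: N39 on → N14 on. N53 and N14 are on, so N33 activates (G5). G6: N33 and N46 on → N55 on. G3: N55 and N46 on → N49 on. [6 rule applications]
N39 needs fewer.

N39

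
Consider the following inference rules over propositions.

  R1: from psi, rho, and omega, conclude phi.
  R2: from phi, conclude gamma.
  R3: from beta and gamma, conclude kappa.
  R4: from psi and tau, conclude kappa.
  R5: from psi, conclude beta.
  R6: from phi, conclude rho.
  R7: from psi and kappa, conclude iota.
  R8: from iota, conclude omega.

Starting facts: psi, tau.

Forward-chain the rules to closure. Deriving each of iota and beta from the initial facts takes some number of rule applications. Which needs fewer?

beta: psi holds, so beta follows (R5). [1 rule application]
iota: psi and tau hold, so kappa follows (R4). psi and kappa hold, so iota follows (R7). [2 rule applications]
beta needs fewer.

beta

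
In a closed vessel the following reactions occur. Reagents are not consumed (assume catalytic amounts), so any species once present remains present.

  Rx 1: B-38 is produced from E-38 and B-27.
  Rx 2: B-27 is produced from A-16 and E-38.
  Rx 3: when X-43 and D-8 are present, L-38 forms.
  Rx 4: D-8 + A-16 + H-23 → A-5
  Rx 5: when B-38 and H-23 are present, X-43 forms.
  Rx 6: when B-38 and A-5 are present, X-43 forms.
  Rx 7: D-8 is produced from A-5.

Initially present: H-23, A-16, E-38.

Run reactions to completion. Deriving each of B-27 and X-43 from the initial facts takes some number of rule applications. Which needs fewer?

B-27: A-16 and E-38 present → B-27 forms (Rx 2). [1 rule application]
X-43: A-16 and E-38 present → B-27 forms (Rx 2). E-38 and B-27 present → B-38 forms (Rx 1). B-38 and H-23 present → X-43 forms (Rx 5). [3 rule applications]
B-27 needs fewer.

B-27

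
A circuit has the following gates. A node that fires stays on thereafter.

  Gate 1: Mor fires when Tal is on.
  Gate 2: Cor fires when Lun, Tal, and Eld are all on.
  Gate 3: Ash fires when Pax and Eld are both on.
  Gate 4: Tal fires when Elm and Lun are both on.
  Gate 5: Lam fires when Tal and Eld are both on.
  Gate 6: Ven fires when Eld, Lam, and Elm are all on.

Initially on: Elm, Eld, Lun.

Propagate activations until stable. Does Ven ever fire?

Yes

Elm and Lun are on, so Tal fires (Gate 4).
Tal and Eld are on, so Lam fires (Gate 5).
Eld, Lam, and Elm are on, so Ven fires (Gate 6).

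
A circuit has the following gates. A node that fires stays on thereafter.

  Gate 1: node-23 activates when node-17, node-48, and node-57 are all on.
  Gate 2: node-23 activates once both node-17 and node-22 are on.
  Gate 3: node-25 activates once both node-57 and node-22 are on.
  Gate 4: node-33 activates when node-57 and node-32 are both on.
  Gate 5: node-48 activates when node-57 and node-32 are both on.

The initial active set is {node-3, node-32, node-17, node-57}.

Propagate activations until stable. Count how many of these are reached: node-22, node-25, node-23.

1

Gate 5: node-57 and node-32 on → node-48 on.
Gate 1: node-17, node-48, and node-57 on → node-23 on.
No rule produces node-22, and it is not given.
node-25 would need node-57 and node-22 (Gate 3), but node-22 never turns on.
node-23: reached.
Reached: node-23 — 1 of the 3.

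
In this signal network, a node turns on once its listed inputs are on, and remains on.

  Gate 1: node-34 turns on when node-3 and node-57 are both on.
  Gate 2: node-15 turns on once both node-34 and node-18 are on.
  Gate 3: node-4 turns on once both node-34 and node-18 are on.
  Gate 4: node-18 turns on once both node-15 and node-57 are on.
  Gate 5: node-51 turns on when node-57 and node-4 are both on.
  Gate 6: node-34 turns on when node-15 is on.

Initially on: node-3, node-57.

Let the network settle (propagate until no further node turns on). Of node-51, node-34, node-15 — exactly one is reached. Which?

Gate 1: node-3 and node-57 on → node-34 on.
node-15 would need node-34 and node-18 (Gate 2), but node-18 never turns on. node-51 would need node-57 and node-4 (Gate 5), but node-4 never turns on.

node-34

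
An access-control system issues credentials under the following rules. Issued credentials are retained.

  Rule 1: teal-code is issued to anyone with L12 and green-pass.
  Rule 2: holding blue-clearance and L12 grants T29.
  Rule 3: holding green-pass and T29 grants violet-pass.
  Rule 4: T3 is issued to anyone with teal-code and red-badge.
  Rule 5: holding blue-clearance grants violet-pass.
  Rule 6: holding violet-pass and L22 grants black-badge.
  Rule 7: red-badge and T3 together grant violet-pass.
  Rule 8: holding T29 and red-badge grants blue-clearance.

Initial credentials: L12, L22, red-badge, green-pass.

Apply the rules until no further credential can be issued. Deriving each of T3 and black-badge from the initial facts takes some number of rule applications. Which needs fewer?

T3: Holding L12 and green-pass grants teal-code (Rule 1). Holding teal-code and red-badge grants T3 (Rule 4). [2 rule applications]
black-badge: Holding L12 and green-pass grants teal-code (Rule 1). Holding teal-code and red-badge grants T3 (Rule 4). Holding red-badge and T3 grants violet-pass (Rule 7). Holding violet-pass and L22 grants black-badge (Rule 6). [4 rule applications]
T3 needs fewer.

T3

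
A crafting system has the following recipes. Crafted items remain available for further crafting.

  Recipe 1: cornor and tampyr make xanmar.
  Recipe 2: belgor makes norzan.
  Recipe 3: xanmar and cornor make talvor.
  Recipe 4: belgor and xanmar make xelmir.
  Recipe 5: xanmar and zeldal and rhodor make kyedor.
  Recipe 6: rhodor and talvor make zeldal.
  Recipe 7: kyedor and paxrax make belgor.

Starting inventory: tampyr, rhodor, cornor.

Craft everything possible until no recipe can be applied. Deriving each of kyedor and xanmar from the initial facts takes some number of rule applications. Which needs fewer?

xanmar

xanmar: cornor and tampyr → xanmar (Recipe 1). [1 rule application]
kyedor: cornor and tampyr → xanmar (Recipe 1). xanmar and cornor → talvor (Recipe 3). Using Recipe 6, rhodor and talvor make zeldal. Using Recipe 5, xanmar, zeldal, and rhodor make kyedor. [4 rule applications]
xanmar needs fewer.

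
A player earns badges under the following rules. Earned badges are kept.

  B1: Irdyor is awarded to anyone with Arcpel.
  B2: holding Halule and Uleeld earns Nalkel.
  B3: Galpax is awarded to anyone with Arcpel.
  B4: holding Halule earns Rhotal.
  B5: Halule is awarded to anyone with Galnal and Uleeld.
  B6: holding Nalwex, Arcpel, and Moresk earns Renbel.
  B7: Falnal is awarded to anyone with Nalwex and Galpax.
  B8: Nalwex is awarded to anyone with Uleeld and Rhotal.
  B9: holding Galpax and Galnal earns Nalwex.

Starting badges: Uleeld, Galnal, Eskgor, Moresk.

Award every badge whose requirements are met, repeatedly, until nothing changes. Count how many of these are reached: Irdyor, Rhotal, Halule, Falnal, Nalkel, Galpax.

3

With Galnal and Uleeld, Halule is earned (B5).
With Halule and Uleeld, Nalkel is earned (B2).
With Halule, Rhotal is earned (B4).
Irdyor would need Arcpel (B1), but Arcpel is never earned.
Rhotal: reached.
Halule: reached.
Falnal would need Nalwex and Galpax (B7), but Galpax is never earned.
Nalkel: reached.
Galpax would need Arcpel (B3), but Arcpel is never earned.
Reached: Rhotal, Halule, and Nalkel — 3 of the 6.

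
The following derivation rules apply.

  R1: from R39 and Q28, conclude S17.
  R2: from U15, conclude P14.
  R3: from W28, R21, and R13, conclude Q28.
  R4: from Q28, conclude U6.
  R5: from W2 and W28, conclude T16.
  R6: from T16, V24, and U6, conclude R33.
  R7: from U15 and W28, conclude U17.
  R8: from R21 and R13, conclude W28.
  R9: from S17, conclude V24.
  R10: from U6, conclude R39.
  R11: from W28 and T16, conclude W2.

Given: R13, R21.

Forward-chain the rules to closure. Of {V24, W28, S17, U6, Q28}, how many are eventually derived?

5

From R21 and R13, R8 gives W28.
From W28, R21, and R13, R3 gives Q28.
From Q28, R4 gives U6.
U6 holds, so R39 follows (R10).
From R39 and Q28, R1 gives S17.
S17 holds, so V24 follows (R9).
V24: reached.
W28: reached.
S17: reached.
U6: reached.
Q28: reached.
All 5 are reached.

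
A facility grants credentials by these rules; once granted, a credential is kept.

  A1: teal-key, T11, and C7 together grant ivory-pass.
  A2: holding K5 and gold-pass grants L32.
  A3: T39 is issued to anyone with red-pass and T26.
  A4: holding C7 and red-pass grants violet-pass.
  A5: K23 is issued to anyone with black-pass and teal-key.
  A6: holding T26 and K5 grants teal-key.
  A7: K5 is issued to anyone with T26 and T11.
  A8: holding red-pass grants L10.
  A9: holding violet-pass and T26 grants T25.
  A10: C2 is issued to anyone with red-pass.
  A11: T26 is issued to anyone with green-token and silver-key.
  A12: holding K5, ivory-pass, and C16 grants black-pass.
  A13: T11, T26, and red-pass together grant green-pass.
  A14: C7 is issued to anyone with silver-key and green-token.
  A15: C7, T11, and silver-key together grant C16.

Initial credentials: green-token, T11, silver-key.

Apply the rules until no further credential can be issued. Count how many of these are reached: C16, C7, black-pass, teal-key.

Holding silver-key and green-token grants C7 (A14).
Holding green-token and silver-key grants T26 (A11).
Holding C7, T11, and silver-key grants C16 (A15).
Holding T26 and T11 grants K5 (A7).
Holding T26 and K5 grants teal-key (A6).
Holding teal-key, T11, and C7 grants ivory-pass (A1).
Holding K5, ivory-pass, and C16 grants black-pass (A12).
C16: reached.
C7: reached.
black-pass: reached.
teal-key: reached.
All 4 are reached.

4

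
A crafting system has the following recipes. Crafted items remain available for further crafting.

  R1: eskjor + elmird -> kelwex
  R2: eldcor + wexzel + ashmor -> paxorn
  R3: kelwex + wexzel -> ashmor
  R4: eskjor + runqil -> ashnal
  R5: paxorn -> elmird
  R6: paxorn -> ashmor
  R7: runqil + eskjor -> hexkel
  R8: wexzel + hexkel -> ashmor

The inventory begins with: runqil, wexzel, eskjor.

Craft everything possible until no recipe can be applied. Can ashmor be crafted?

Yes

Using R7, runqil and eskjor make hexkel.
Using R8, wexzel and hexkel make ashmor.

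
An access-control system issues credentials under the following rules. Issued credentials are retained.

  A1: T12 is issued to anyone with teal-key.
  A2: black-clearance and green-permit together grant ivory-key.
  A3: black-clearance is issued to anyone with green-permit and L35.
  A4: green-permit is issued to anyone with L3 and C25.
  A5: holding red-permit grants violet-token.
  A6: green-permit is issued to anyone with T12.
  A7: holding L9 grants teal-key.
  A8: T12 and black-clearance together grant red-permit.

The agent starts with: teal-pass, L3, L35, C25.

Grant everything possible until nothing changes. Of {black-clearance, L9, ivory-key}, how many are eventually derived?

2

Holding L3 and C25 grants green-permit (A4).
Holding green-permit and L35 grants black-clearance (A3).
Holding black-clearance and green-permit grants ivory-key (A2).
black-clearance: reached.
No rule produces L9, and it is not given.
ivory-key: reached.
Reached: black-clearance and ivory-key — 2 of the 3.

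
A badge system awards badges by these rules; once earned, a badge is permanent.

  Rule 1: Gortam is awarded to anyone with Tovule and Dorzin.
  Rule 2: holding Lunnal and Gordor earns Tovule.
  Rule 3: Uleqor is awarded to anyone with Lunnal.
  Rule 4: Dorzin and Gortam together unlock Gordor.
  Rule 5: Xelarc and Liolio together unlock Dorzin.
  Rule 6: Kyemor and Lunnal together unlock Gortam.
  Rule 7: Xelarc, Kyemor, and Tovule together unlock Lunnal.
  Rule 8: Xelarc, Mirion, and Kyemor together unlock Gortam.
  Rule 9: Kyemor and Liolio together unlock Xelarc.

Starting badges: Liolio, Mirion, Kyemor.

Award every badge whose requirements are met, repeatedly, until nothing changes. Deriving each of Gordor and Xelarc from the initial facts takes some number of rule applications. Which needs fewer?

Xelarc: With Kyemor and Liolio, Xelarc is earned (Rule 9). [1 rule application]
Gordor: With Kyemor and Liolio, Xelarc is earned (Rule 9). With Xelarc, Mirion, and Kyemor, Gortam is earned (Rule 8). With Xelarc and Liolio, Dorzin is earned (Rule 5). With Dorzin and Gortam, Gordor is earned (Rule 4). [4 rule applications]
Xelarc needs fewer.

Xelarc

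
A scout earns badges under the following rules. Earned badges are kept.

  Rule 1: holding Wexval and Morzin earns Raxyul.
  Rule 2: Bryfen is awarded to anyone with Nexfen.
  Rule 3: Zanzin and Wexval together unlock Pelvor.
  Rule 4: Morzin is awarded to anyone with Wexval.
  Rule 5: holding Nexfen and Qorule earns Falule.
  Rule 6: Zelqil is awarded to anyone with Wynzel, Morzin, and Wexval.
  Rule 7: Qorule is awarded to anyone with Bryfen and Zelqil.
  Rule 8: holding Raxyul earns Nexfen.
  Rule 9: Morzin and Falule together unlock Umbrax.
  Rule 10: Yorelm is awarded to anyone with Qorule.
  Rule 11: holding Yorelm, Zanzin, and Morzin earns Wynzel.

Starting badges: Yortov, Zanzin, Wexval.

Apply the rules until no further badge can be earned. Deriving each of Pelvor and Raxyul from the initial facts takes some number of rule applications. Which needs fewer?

Pelvor

Pelvor: With Zanzin and Wexval, Pelvor is earned (Rule 3). [1 rule application]
Raxyul: With Wexval, Morzin is earned (Rule 4). With Wexval and Morzin, Raxyul is earned (Rule 1). [2 rule applications]
Pelvor needs fewer.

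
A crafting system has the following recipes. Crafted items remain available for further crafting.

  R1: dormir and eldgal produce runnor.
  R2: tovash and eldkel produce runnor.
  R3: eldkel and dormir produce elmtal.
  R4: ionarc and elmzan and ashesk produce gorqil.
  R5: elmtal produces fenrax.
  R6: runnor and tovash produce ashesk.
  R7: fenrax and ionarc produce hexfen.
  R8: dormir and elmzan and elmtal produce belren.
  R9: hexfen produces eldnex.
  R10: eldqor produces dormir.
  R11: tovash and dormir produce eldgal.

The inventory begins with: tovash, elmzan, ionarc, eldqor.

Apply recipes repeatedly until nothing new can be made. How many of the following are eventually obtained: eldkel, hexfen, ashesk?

1

eldqor → dormir (R10).
tovash and dormir → eldgal (R11).
dormir and eldgal → runnor (R1).
Using R6, runnor and tovash make ashesk.
No rule produces eldkel, and it is not given.
hexfen would need fenrax and ionarc (R7), but fenrax is never obtained.
ashesk: reached.
Reached: ashesk — 1 of the 3.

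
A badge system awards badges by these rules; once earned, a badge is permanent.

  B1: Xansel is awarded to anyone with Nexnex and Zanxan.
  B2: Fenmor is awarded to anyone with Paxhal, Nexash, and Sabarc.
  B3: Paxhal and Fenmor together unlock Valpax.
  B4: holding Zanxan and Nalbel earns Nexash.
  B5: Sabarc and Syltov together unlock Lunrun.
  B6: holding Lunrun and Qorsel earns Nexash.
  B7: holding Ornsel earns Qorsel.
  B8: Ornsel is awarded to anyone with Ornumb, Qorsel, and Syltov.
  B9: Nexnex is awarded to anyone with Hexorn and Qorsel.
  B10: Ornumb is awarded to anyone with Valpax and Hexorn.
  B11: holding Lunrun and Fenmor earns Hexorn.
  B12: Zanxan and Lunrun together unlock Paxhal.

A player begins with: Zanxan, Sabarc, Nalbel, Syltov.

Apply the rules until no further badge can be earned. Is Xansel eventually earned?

No

Xansel would need Nexnex and Zanxan (B1), but Nexnex is never earned.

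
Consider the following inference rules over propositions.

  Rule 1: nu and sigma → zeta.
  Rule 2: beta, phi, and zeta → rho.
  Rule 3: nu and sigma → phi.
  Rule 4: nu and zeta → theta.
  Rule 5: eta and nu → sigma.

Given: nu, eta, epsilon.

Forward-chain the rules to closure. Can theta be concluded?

Yes

From eta and nu, Rule 5 gives sigma.
nu and sigma hold, so zeta follows (Rule 1).
From nu and zeta, Rule 4 gives theta.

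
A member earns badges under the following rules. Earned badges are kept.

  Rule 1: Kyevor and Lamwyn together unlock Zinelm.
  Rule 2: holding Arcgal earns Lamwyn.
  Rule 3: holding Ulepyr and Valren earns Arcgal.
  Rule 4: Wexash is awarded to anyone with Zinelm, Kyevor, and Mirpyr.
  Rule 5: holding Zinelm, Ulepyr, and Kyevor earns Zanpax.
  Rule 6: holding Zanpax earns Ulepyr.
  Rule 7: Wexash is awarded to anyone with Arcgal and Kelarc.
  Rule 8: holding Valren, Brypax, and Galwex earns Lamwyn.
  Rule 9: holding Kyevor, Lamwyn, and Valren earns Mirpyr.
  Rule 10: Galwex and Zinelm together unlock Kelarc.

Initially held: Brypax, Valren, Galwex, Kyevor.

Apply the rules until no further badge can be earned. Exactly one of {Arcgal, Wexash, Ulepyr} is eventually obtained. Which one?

Wexash

With Valren, Brypax, and Galwex, Lamwyn is earned (Rule 8).
With Kyevor and Lamwyn, Zinelm is earned (Rule 1).
With Kyevor, Lamwyn, and Valren, Mirpyr is earned (Rule 9).
With Zinelm, Kyevor, and Mirpyr, Wexash is earned (Rule 4).
Ulepyr would need Zanpax (Rule 6), but Zanpax is never earned. Arcgal would need Ulepyr and Valren (Rule 3), but Ulepyr is never earned.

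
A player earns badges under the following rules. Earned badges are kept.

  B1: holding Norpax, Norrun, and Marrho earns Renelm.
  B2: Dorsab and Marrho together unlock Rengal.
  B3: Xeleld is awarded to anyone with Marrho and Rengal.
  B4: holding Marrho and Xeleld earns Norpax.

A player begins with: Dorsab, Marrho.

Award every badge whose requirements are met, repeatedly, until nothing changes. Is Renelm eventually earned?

No

Renelm would need Norpax, Norrun, and Marrho (B1), but Norrun is never earned.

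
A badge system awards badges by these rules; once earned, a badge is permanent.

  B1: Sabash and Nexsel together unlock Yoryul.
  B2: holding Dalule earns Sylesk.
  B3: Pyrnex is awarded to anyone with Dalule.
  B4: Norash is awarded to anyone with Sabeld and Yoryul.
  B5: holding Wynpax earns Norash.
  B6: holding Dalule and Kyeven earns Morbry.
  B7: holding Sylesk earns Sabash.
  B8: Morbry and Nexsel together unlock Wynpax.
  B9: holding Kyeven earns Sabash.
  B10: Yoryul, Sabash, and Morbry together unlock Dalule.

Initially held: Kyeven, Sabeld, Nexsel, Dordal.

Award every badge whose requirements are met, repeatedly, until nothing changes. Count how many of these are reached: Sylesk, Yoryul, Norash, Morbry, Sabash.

With Kyeven, Sabash is earned (B9).
With Sabash and Nexsel, Yoryul is earned (B1).
With Sabeld and Yoryul, Norash is earned (B4).
Sylesk would need Dalule (B2), but Dalule is never earned.
Yoryul: reached.
Norash: reached.
Morbry would need Dalule and Kyeven (B6), but Dalule is never earned.
Sabash: reached.
Reached: Yoryul, Norash, and Sabash — 3 of the 5.

3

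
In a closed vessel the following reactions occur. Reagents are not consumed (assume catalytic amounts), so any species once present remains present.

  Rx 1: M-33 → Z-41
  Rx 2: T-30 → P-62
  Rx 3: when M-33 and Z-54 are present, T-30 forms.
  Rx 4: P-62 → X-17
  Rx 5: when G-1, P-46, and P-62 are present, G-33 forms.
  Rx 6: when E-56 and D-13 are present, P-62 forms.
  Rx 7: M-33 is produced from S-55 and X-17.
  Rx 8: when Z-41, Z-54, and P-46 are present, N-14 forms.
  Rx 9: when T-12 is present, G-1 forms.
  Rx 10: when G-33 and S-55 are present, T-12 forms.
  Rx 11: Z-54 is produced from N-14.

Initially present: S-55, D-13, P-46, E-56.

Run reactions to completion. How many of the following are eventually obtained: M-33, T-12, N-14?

E-56 and D-13 present → P-62 forms (Rx 6).
P-62 present → X-17 forms (Rx 4).
S-55 and X-17 present → M-33 forms (Rx 7).
M-33: reached.
T-12 would need G-33 and S-55 (Rx 10), but G-33 never forms.
N-14 would need Z-41, Z-54, and P-46 (Rx 8), but Z-54 never forms.
Reached: M-33 — 1 of the 3.

1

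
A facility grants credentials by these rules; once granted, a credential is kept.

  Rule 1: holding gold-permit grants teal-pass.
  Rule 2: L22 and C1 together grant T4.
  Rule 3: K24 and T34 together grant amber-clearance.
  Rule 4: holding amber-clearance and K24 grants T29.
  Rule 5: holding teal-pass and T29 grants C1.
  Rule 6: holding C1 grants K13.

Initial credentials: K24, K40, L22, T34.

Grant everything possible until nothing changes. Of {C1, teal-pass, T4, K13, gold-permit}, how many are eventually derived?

0

C1 would need teal-pass and T29 (Rule 5), but teal-pass is never granted.
teal-pass would need gold-permit (Rule 1), but gold-permit is never granted.
T4 would need L22 and C1 (Rule 2), but C1 is never granted.
K13 would need C1 (Rule 6), but C1 is never granted.
No rule produces gold-permit, and it is not given.
None of the 5 are reached.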